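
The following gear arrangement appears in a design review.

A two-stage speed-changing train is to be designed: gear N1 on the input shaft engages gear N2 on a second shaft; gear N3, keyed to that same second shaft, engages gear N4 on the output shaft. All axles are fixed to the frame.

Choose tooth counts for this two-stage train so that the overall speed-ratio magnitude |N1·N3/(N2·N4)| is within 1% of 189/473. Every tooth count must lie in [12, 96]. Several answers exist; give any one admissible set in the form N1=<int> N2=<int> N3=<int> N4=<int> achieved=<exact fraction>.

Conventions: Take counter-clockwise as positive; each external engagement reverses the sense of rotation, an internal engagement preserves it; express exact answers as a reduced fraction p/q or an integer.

N1=14 N2=22 N3=27 N4=43 achieved=189/473

class = fixed-axis compound train [2-stage, 189/473 wanted]
target = 189/473 in lowest terms: an exact hit needs N1·N3 = k·189 and N2·N4 = k·473 for one integer k, every count in [12, 96]; additionally prefer no 1:1 stage (N1 ≠ N2, N3 ≠ N4)
k = 1: no 1:1-free in-range split of k·189 and k·473 into factor pairs; take k = 2
k = 2: N1·N3 = 378 = 14·27, N2·N4 = 946 = 22·43
achieved = 14·27/(22·43) = 189/473; |achieved − target| = 0 ≤ 189/47300 ✓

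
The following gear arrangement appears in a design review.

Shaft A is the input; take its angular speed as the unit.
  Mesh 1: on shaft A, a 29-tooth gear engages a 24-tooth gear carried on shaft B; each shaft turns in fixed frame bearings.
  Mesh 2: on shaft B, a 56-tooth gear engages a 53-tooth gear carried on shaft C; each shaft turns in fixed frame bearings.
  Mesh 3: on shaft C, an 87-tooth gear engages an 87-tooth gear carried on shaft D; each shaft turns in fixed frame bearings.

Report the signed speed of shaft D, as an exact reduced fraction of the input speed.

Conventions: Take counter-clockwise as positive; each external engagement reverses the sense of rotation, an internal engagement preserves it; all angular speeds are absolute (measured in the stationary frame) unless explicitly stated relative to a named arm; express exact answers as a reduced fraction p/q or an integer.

-203/159

3-mesh fixed-axis compound train (all bearings frame-fixed)
mesh 1 [29T→24T]: |ω|/ω_in = 1×29/24 = 29/24, sense flips to −
mesh 2 [56T→53T]: |ω|/ω_in = (29/24)×56/53 = 203/159, sense flips to +
mesh 3 [87T→87T]: |ω|/ω_in = (203/159)×87/87 = 203/159, sense flips to −
signed output speed (× input speed) = -203/159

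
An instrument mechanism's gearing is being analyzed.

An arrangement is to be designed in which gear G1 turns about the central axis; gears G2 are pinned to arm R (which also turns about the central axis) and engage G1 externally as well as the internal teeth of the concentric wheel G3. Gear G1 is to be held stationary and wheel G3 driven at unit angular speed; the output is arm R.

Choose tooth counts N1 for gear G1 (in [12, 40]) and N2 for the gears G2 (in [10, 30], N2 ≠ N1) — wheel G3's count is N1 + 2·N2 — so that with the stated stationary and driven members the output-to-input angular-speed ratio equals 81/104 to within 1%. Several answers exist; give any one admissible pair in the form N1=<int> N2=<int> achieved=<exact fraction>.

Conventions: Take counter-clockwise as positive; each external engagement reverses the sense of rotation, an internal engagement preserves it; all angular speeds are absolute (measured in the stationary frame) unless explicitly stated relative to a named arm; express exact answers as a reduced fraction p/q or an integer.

N1=23 N2=29 achieved=81/104

design class (target 81/104): planetary set
Willis with ω_sun = 0: ω_arm/ω_ring = N3/(N1+N3); set equal to 81/104  ⇒  N3/N1 = (81/104)/(1 − 81/104) = 81/23
N3 = N1 + 2·N2  ⇒  N2/N1 = (N3/N1 − 1)/2 = (81/23 − 1)/2 = 29/23
smallest multiple with N1 ≥ 12 and N2 ≥ 10: k = 1  ⇒  N1 = 1·23 = 23, N2 = 1·29 = 29 (N1 ≤ 40, N2 ≤ 30, N2 ≠ N1 ✓), N3 = 23 + 2·29 = 81
check: N3/(N1+N3) with N1 = 23, N3 = 81 gives 81/104; |achieved − target| = 0 ≤ 81/10400 ✓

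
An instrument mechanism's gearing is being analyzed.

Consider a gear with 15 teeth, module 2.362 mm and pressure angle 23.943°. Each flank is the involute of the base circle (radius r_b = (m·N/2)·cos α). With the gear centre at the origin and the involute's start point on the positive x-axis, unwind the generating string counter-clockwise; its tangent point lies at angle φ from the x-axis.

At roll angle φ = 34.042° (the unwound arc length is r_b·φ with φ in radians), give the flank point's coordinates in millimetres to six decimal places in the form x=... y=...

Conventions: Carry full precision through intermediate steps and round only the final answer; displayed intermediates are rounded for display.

x=18.801033 y=1.092472

class = single-mesh tooth geometry [base-circle involute, m = 2.362, 15T]
pitch radius r_p = m·N/2 = 2.362·15/2 = 17.715000
base radius r_b = r_p·cos α = 17.715000·cos 23.943° = 16.190618
roll angle φ = 34.042° = 0.59414498 rad
x = r_b·(cos φ + φ·sin φ) = 18.801033
y = r_b·(sin φ − φ·cos φ) = 1.092472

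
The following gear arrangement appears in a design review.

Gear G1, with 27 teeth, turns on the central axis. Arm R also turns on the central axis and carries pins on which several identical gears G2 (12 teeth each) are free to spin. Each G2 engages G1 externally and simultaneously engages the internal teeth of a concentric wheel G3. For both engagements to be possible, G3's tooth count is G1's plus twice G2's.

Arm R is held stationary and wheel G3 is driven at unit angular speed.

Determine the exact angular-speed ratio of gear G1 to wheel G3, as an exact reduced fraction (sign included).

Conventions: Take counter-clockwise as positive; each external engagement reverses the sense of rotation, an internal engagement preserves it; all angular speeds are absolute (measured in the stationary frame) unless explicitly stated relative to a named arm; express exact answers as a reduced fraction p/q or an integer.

topology: planetary set — G1 27T / G2 12T / G3 51T, arm = carrier (Willis)
ring teeth: 27 + 2·12 = 51
27(ω_sun−ω_arm) = −51(ω_ring−ω_arm),  ω_arm = 0, ω_ring = 1
ω_sun = 0 − (51/27)(1−0) = -17/9
ω_out/ω_in = -17/9

-17/9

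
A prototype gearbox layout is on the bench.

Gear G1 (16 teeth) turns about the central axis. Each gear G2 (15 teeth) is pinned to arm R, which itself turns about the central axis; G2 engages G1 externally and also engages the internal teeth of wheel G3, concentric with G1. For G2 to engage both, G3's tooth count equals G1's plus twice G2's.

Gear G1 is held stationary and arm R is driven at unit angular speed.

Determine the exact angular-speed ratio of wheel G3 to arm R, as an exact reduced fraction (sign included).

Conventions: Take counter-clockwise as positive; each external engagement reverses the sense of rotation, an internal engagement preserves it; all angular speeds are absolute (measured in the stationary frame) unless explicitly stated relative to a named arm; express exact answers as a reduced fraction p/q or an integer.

planetary set (16T centre, 15T on arm, 46T internal) — Willis relation
ring teeth: 16 + 2·15 = 46
16(ω_sun−ω_arm) = −46(ω_ring−ω_arm),  ω_sun = 0, ω_arm = 1
ω_ring = 1 − (16/46)(0−1) = 31/23
ω_out/ω_in = 31/23

31/23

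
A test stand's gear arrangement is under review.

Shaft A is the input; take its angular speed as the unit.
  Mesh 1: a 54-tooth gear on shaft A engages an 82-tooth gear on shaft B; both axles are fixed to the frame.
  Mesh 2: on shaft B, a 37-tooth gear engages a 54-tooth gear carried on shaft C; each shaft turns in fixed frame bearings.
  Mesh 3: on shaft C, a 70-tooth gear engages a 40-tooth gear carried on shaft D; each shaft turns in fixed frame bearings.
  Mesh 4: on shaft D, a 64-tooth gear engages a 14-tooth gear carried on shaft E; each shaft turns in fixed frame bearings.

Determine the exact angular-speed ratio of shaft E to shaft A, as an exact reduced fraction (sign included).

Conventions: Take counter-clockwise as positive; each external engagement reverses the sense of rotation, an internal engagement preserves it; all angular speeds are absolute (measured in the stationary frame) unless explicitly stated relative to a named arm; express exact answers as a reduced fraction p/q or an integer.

148/41

class = fixed-axis compound train [4 meshes; 4 ratios multiply, 4 sense flips]
mesh 1 [54T→82T]: running ratio 27/41, sense −
mesh 2 [37T→54T]: running ratio 37/82, sense +
mesh 3 [70T→40T]: running ratio 259/328, sense −
mesh 4 [64T→14T]: running ratio 148/41, sense +
ω_out/ω_in = 148/41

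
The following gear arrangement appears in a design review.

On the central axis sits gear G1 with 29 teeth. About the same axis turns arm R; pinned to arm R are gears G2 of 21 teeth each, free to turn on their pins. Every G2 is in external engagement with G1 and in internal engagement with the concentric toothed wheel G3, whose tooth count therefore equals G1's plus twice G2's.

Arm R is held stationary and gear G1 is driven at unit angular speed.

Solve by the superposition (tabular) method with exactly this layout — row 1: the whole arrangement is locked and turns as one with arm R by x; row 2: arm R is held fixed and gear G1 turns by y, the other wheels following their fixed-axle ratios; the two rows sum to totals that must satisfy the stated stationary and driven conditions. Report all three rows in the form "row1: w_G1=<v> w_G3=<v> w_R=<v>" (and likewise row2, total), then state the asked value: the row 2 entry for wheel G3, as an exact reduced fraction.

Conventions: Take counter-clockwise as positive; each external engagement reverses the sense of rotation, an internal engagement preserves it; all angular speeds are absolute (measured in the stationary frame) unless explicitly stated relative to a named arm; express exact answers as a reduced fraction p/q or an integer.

row1: w_G1=0 w_G3=0 w_R=0
row2: w_G1=1 w_G3=-29/71 w_R=0
total: w_G1=1 w_G3=-29/71 w_R=0
asked value: -29/71

topology: planetary set — G1 29T / G2 21T / G3 71T, arm = carrier (Willis)
row 1 — lock + rotate with arm: ω_sun = ω_ring = ω_arm = x
row 2 (arm held, sun turns y): ω_ring = −(29/71)·y, ω_arm = 0
boundary: total ω_arm = x = 0 and total ω_sun = x + y = 1  ⇒  y = 1, x = 0
row 2 ring = −(29/71)·1 = -29/71
totals (row 1 + row 2): sun 0 + 1 = 1, ring 0 + (-29/71) = -29/71, arm 0 + 0 = 0
asked cell (row2, ring) = -29/71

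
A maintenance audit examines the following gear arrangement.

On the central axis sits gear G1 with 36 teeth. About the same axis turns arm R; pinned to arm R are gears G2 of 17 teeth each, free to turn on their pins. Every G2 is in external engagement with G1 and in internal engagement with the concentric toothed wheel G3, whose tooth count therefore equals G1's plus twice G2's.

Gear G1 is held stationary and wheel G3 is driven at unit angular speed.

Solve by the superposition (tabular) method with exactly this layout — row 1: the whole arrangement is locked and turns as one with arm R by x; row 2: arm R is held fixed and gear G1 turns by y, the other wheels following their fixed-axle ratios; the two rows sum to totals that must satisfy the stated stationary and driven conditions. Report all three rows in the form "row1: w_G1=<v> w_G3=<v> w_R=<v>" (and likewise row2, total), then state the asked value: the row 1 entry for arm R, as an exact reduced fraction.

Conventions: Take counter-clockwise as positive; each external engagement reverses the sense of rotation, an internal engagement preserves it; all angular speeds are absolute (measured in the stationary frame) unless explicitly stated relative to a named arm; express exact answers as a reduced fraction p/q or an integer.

class = planetary set [G3 = 36+2·17 = 70; Willis about the carrier]
row 1: whole set turns with the arm by x
row 2: sun turns y, ring = −(36/70)·y, arm 0
boundary: total ω_sun = x + y = 0 and total ω_ring = x − (36/70)·y = 1  ⇒  y = -35/53, x = 35/53
row 2 ring = −(36/70)·(-35/53) = 18/53
totals (row 1 + row 2): sun 35/53 + (-35/53) = 0, ring 35/53 + 18/53 = 1, arm 35/53 + 0 = 35/53
asked cell (row1, arm) = 35/53

row1: w_G1=35/53 w_G3=35/53 w_R=35/53
row2: w_G1=-35/53 w_G3=18/53 w_R=0
total: w_G1=0 w_G3=1 w_R=35/53
asked value: 35/53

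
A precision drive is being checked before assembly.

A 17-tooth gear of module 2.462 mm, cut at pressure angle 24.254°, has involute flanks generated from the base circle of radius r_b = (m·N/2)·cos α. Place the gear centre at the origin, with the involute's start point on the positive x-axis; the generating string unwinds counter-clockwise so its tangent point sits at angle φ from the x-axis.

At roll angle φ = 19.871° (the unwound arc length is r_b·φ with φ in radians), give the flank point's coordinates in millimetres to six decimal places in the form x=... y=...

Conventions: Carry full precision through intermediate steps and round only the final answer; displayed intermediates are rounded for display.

x=20.193034 y=0.262127

recognized (one wheel, involute flank): single-mesh tooth geometry, m = 2.462, N = 17
pitch radius r_p = m·N/2 = 2.462·17/2 = 20.927000
base radius r_b = r_p·cos α = 20.927000·cos 24.254° = 19.079844
roll angle φ = 19.871° = 0.34681438 rad
x = r_b·(cos φ + φ·sin φ) = 20.193034
y = r_b·(sin φ − φ·cos φ) = 0.262127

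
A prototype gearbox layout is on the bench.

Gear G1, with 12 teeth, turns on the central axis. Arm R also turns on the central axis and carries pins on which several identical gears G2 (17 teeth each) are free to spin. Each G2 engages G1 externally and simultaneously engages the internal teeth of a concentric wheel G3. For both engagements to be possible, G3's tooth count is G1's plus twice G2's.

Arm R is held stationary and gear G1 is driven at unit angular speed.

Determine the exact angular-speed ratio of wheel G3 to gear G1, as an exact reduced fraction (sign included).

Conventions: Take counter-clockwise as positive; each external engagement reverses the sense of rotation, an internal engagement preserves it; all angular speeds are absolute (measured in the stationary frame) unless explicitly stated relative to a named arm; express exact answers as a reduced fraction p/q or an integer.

class = planetary set [G3 = 12+2·17 = 46; Willis about the carrier]
ring teeth: 12 + 2·17 = 46
12(ω_sun−ω_arm) = −46(ω_ring−ω_arm),  ω_arm = 0, ω_sun = 1
ω_ring = 0 − (12/46)(1−0) = -6/23
ω_out/ω_in = -6/23

-6/23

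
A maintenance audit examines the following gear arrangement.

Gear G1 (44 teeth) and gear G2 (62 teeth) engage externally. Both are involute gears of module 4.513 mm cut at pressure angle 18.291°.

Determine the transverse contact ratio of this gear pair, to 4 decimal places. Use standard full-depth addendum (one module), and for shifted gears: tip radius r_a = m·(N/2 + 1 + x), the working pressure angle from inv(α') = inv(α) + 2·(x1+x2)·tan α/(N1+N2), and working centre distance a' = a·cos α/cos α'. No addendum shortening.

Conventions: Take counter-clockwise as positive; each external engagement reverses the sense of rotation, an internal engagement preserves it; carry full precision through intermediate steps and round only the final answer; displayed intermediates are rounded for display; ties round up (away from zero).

1.8603

single-mesh involute tooth geometry (44T engaging 62T at module 4.513)
base radii: r_b1 = 94.269554, r_b2 = 132.834371
tip radii: r_a1 = 103.799000, r_a2 = 144.416000
no profile shift: α' = α, a' = a
action lengths: √(r_a1²−r_b1²) = 43.445180, √(r_a2²−r_b2²) = 56.665782
base pitch p_b = π·m·cos α = 13.461661
CR = (43.445180 + 56.665782 − 239.189000·sin 18.29100°)/13.461661 = 1.860327
contact ratio ≈ 1.8603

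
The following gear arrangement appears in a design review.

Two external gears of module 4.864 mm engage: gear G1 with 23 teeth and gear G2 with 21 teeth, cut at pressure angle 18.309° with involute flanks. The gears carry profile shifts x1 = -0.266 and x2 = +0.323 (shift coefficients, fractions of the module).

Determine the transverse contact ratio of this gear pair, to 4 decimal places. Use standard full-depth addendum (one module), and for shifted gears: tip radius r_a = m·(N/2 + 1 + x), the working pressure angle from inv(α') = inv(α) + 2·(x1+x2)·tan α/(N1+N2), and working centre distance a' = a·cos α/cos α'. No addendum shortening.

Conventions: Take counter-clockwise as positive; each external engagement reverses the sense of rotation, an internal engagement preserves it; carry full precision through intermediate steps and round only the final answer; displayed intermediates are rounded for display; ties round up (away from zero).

1.6056

recognized (one external pair, fixed centres): single-mesh tooth geometry, m = 4.864, N1 = 23, N2 = 21
base radii: r_b1 = 53.104304, r_b2 = 48.486538
tip radii: r_a1 = 59.506176, r_a2 = 57.507072
inv(α') = inv(18.309°) + 2·(-0.266+0.323)·tan α/(23+21) = 0.01219763  ⇒  α' = 18.74632°
a' = a·cos α / cos α' = 107.0080·cos 18.309°/cos 18.74632° = 107.282075
action lengths: √(r_a1²−r_b1²) = 26.849914, √(r_a2²−r_b2²) = 30.921173
base pitch p_b = π·m·cos α = 14.507138
CR = (26.849914 + 30.921173 − 107.282075·sin 18.74632°)/14.507138 = 1.605617
contact ratio ≈ 1.6056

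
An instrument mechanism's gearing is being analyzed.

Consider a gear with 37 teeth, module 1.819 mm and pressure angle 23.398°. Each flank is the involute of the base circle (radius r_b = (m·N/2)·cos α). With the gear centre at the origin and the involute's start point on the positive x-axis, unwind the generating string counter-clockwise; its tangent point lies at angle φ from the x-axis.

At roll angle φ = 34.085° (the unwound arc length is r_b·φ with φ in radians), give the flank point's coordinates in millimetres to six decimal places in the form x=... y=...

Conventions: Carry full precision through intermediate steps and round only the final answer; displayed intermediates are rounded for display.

x=35.875178 y=2.091655

class = single-mesh tooth geometry [base-circle involute, m = 1.819, 37T]
pitch radius r_p = m·N/2 = 1.819·37/2 = 33.651500
base radius r_b = r_p·cos α = 33.651500·cos 23.398° = 30.884286
roll angle φ = 34.085° = 0.59489548 rad
x = r_b·(cos φ + φ·sin φ) = 35.875178
y = r_b·(sin φ − φ·cos φ) = 2.091655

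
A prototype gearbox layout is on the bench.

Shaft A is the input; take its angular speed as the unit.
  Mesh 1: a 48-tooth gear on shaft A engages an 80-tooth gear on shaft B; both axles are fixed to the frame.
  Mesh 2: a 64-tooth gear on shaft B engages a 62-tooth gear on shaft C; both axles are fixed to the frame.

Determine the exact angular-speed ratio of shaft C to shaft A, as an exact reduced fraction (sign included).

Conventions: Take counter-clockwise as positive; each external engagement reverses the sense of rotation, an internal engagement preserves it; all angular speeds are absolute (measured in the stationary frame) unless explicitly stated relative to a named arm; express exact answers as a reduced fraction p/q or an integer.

class = fixed-axis compound train [2 meshes; 2 ratios multiply, 2 sense flips]
mesh 1 [48T→80T]: running ratio 3/5, sense −
mesh 2 [64T→62T]: running ratio 96/155, sense +
ω_out/ω_in = 96/155

96/155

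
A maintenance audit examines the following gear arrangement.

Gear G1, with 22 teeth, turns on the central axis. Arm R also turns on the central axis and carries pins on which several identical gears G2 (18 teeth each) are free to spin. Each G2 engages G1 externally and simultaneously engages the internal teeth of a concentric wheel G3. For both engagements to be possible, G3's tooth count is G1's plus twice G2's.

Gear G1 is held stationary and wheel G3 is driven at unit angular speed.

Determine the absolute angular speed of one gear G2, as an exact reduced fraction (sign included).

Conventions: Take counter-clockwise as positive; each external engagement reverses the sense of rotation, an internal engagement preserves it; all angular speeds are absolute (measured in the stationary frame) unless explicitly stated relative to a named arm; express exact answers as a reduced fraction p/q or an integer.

topology: planetary set — G1 22T / G2 18T / G3 58T, arm = carrier (Willis)
ring teeth: 22 + 2·18 = 58
22(ω_sun−ω_arm) = −58(ω_ring−ω_arm),  ω_sun = 0, ω_ring = 1
22(0−ω_arm) = −58(1−ω_arm)  ⇒  80·ω_arm = 58  ⇒  ω_arm = 29/40
sun–planet mesh: 22·(0−29/40) = −18·(ω_p−ω_arm)  ⇒  ω_p−ω_arm = 319/360
ω_p = 29/40 + 319/360 = 29/18
exact speed ratio = 29/18

29/18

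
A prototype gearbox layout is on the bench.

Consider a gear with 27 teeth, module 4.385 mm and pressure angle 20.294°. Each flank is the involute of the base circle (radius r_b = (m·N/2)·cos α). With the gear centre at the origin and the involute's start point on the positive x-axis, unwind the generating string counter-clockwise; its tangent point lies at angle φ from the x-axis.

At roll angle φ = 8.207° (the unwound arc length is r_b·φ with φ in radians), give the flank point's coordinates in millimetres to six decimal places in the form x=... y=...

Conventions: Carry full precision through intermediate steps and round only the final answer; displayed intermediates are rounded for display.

class = single-mesh tooth geometry [base-circle involute, m = 4.385, 27T]
pitch radius r_p = m·N/2 = 4.385·27/2 = 59.197500
base radius r_b = r_p·cos α = 59.197500·cos 20.294° = 55.522831
roll angle φ = 8.207° = 0.14323917 rad
x = r_b·(cos φ + φ·sin φ) = 56.089506
y = r_b·(sin φ − φ·cos φ) = 0.054281

x=56.089506 y=0.054281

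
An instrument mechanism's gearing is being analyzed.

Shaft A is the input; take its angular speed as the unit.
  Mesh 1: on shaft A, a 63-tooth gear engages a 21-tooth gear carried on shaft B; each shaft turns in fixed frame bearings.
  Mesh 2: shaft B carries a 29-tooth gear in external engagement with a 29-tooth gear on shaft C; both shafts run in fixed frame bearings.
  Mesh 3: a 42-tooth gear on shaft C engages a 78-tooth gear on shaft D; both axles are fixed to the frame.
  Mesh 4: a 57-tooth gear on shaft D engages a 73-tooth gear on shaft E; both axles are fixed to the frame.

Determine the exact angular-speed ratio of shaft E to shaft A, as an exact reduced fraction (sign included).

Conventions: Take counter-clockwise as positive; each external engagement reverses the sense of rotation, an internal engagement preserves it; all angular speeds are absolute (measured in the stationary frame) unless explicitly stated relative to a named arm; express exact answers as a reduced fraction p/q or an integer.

1197/949

class = fixed-axis compound train [4 meshes; 4 ratios multiply, 4 sense flips]
mesh 1 [63T→21T]: running ratio 3, sense −
mesh 2 [29T→29T]: running ratio 3, sense +
mesh 3 [42T→78T]: running ratio 21/13, sense −
mesh 4 [57T→73T]: running ratio 1197/949, sense +
ω_out/ω_in = 1197/949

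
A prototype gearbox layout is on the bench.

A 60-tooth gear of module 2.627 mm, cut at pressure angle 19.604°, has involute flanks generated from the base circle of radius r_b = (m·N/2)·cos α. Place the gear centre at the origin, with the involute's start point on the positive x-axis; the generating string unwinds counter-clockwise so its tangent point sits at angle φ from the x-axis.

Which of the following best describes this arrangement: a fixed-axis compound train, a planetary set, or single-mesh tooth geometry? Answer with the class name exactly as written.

topology: single-mesh involute geometry — m = 2.627, N = 60
classification: single-mesh tooth geometry

single-mesh tooth geometry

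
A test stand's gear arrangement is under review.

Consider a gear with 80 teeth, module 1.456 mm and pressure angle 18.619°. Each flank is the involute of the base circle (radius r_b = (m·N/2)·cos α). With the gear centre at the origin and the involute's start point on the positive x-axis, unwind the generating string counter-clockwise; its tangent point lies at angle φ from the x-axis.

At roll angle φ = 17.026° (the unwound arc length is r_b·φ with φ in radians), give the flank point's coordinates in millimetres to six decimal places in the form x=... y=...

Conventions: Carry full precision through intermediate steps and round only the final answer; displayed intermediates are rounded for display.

x=57.575166 y=0.478502

class = single-mesh tooth geometry [base-circle involute, m = 1.456, 80T]
pitch radius r_p = m·N/2 = 1.456·80/2 = 58.240000
base radius r_b = r_p·cos α = 58.240000·cos 18.619° = 55.191869
roll angle φ = 17.026° = 0.29715976 rad
x = r_b·(cos φ + φ·sin φ) = 57.575166
y = r_b·(sin φ − φ·cos φ) = 0.478502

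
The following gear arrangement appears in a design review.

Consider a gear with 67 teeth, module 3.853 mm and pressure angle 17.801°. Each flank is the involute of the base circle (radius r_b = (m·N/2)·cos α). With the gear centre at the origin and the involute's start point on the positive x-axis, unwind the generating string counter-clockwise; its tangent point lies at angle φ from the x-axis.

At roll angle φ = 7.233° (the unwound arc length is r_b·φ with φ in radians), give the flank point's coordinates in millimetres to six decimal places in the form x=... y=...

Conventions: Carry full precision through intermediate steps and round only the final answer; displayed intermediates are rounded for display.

recognized (one wheel, involute flank): single-mesh tooth geometry, m = 3.853, N = 67
pitch radius r_p = m·N/2 = 3.853·67/2 = 129.075500
base radius r_b = r_p·cos α = 129.075500·cos 17.801° = 122.895889
roll angle φ = 7.233° = 0.12623966 rad
x = r_b·(cos φ + φ·sin φ) = 123.871253
y = r_b·(sin φ − φ·cos φ) = 0.082283

x=123.871253 y=0.082283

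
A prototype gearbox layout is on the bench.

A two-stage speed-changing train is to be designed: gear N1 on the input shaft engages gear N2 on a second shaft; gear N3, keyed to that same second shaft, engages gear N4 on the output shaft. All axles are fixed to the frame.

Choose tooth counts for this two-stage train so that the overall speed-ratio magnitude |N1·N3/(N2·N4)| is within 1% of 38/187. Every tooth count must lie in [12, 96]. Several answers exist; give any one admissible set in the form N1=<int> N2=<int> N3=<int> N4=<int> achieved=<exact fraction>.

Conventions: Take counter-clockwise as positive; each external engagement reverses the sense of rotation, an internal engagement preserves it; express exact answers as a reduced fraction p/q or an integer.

N1=12 N2=17 N3=19 N4=66 achieved=38/187

design class (target 38/187): fixed-axis compound train
target = 38/187 in lowest terms: an exact hit needs N1·N3 = k·38 and N2·N4 = k·187 for one integer k, every count in [12, 96]; additionally prefer no 1:1 stage (N1 ≠ N2, N3 ≠ N4)
k = 1…5: no 1:1-free in-range split of k·38 and k·187 into factor pairs; take k = 6
k = 6: N1·N3 = 228 = 12·19, N2·N4 = 1122 = 17·66
achieved = 12·19/(17·66) = 38/187; |achieved − target| = 0 ≤ 19/9350 ✓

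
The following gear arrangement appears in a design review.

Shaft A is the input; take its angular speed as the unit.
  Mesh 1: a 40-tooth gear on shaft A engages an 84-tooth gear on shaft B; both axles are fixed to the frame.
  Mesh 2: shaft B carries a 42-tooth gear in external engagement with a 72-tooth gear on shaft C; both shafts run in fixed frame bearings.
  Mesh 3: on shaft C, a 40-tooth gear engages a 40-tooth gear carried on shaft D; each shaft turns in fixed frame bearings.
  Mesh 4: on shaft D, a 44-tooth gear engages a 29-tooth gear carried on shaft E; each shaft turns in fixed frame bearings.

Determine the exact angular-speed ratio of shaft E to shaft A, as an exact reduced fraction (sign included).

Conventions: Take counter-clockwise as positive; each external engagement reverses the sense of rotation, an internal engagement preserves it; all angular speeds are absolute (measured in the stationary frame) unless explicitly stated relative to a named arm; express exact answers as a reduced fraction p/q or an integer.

110/261

class = fixed-axis compound train [4 meshes; 4 ratios multiply, 4 sense flips]
mesh 1 [40T→84T]: running ratio 10/21, sense −
mesh 2 [42T→72T]: running ratio 5/18, sense +
mesh 3 [40T→40T]: running ratio 5/18, sense −
mesh 4 [44T→29T]: running ratio 110/261, sense +
ω_out/ω_in = 110/261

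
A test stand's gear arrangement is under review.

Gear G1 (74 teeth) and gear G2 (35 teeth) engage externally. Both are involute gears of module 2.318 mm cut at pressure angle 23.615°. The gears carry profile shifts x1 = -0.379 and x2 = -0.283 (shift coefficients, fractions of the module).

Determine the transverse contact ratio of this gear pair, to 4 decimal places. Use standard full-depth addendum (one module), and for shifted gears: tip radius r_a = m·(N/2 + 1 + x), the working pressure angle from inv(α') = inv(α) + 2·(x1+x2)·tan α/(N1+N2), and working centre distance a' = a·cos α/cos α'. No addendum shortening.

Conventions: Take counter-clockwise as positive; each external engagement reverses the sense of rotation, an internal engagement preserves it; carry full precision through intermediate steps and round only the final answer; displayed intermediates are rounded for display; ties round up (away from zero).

single-mesh involute tooth geometry (74T engaging 35T at module 2.318)
base radii: r_b1 = 78.583774, r_b2 = 37.168001
tip radii: r_a1 = 87.205478, r_a2 = 42.227006
inv(α') = inv(23.615°) + 2·(-0.379-0.283)·tan α/(74+35) = 0.01973097  ⇒  α' = 21.88604°
a' = a·cos α / cos α' = 126.3310·cos 23.615°/cos 21.88604° = 124.742315
action lengths: √(r_a1²−r_b1²) = 37.807220, √(r_a2²−r_b2²) = 20.041450
base pitch p_b = π·m·cos α = 6.672384
CR = (37.807220 + 20.041450 − 124.742315·sin 21.88604°)/6.672384 = 1.700968
contact ratio ≈ 1.7010

1.7010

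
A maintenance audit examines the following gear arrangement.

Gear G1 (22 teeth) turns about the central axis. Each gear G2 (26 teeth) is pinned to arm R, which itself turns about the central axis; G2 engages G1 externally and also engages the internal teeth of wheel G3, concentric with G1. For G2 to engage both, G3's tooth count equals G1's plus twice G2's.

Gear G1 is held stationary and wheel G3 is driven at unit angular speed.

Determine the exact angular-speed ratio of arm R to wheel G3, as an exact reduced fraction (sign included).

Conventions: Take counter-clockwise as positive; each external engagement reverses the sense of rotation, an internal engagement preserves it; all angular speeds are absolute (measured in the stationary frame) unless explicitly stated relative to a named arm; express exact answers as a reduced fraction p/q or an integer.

37/48

topology: planetary set — G1 22T / G2 26T / G3 74T, arm = carrier (Willis)
ring teeth: 22 + 2·26 = 74
22(ω_sun−ω_arm) = −74(ω_ring−ω_arm),  ω_sun = 0, ω_ring = 1
22(0−ω_arm) = −74(1−ω_arm)  ⇒  96·ω_arm = 74  ⇒  ω_arm = 37/48
ω_out/ω_in = 37/48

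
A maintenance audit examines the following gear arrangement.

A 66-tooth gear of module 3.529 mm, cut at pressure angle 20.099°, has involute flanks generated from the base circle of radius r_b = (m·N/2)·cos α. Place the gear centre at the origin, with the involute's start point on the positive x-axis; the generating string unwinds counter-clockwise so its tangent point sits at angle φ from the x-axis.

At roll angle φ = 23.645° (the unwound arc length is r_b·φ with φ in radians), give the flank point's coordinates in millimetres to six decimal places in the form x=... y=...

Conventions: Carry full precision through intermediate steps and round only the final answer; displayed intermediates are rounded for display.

x=118.284837 y=2.518790

topology: single-mesh involute geometry — m = 3.529, N = 66
pitch radius r_p = m·N/2 = 3.529·66/2 = 116.457000
base radius r_b = r_p·cos α = 116.457000·cos 20.099° = 109.364798
roll angle φ = 23.645° = 0.41268310 rad
x = r_b·(cos φ + φ·sin φ) = 118.284837
y = r_b·(sin φ − φ·cos φ) = 2.518790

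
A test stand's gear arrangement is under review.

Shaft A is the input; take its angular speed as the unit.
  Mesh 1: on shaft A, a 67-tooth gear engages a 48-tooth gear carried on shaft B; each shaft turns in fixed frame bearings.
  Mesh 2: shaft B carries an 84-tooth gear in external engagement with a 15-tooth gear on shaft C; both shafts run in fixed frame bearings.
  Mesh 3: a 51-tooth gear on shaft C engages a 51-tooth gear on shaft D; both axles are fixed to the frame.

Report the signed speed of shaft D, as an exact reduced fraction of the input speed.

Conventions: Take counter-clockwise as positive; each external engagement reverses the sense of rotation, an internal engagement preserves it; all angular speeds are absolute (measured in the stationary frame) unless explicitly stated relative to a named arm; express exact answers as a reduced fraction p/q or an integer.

-469/60

3-mesh fixed-axis compound train (all bearings frame-fixed)
mesh 1 [67T→48T]: |ω|/ω_in = 1×67/48 = 67/48, sense flips to −
mesh 2 [84T→15T]: |ω|/ω_in = (67/48)×84/15 = 469/60, sense flips to +
mesh 3 [51T→51T]: |ω|/ω_in = (469/60)×51/51 = 469/60, sense flips to −
signed output speed (× input speed) = -469/60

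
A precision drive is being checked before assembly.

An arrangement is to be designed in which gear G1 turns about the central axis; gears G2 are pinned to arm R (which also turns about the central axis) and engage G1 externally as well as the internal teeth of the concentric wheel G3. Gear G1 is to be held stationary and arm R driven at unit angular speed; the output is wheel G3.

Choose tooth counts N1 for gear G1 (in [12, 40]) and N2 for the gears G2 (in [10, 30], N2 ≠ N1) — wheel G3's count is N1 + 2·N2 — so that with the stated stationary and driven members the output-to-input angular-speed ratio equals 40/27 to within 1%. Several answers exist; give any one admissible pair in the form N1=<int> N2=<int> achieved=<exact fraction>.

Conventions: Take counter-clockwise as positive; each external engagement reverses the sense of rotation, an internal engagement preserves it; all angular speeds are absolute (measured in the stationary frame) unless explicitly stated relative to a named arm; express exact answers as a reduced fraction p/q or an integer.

topology: planetary set — design target 40/27, arm = carrier (Willis)
Willis with ω_sun = 0: ω_ring/ω_arm = (N1+N3)/N3; set equal to 40/27  ⇒  N3/N1 = 1/(40/27 − 1) = 27/13
N3 = N1 + 2·N2  ⇒  N2/N1 = (N3/N1 − 1)/2 = (27/13 − 1)/2 = 7/13
smallest multiple with N1 ≥ 12 and N2 ≥ 10: k = 2  ⇒  N1 = 2·13 = 26, N2 = 2·7 = 14 (N1 ≤ 40, N2 ≤ 30, N2 ≠ N1 ✓), N3 = 26 + 2·14 = 54
check: (N1+N3)/N3 with N1 = 26, N3 = 54 gives 40/27; |achieved − target| = 0 ≤ 2/135 ✓

N1=26 N2=14 achieved=40/27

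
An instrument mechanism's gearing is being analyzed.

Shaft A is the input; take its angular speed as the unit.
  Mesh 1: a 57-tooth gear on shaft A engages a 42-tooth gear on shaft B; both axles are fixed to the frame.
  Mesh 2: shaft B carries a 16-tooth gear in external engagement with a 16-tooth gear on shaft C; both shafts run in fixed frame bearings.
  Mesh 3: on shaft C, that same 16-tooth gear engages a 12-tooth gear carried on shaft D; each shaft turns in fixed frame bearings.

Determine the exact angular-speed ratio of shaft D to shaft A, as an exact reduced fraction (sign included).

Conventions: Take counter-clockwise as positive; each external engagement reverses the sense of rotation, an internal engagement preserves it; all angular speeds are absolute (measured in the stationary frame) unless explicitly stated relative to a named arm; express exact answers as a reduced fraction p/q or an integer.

class = fixed-axis compound train [3 meshes; 3 ratios multiply, 3 sense flips]
mesh 1 [57T→42T]: running ratio 19/14, sense −
mesh 2 [16T→16T]: running ratio 19/14, sense +
mesh 3 [16T→12T]: running ratio 38/21, sense −
ω_out/ω_in = -38/21

-38/21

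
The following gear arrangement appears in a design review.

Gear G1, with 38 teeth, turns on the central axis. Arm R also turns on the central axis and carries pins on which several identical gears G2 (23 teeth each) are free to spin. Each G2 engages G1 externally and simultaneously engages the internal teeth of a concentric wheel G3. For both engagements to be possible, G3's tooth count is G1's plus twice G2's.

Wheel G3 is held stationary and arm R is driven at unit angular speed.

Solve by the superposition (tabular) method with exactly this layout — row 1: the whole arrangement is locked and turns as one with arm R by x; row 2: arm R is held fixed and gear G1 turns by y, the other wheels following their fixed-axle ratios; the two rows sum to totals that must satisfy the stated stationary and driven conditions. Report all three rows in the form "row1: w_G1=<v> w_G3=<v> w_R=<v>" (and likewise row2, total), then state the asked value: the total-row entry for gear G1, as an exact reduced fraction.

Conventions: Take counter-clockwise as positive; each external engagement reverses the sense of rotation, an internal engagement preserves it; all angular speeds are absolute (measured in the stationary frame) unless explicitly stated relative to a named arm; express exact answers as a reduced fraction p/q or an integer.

recognized (axles ride arm R): planetary set, 38/23/84 teeth
row 1 — lock + rotate with arm: ω_sun = ω_ring = ω_arm = x
row 2: sun turns y, ring = −(38/84)·y, arm 0
boundary: total ω_ring = x − (38/84)·y = 0 and total ω_arm = x = 1  ⇒  y = 42/19, x = 1
row 2 ring = −(38/84)·42/19 = -1
totals (row 1 + row 2): sun 1 + 42/19 = 61/19, ring 1 + (-1) = 0, arm 1 + 0 = 1
asked cell (total, sun) = 61/19

row1: w_G1=1 w_G3=1 w_R=1
row2: w_G1=42/19 w_G3=-1 w_R=0
total: w_G1=61/19 w_G3=0 w_R=1
asked value: 61/19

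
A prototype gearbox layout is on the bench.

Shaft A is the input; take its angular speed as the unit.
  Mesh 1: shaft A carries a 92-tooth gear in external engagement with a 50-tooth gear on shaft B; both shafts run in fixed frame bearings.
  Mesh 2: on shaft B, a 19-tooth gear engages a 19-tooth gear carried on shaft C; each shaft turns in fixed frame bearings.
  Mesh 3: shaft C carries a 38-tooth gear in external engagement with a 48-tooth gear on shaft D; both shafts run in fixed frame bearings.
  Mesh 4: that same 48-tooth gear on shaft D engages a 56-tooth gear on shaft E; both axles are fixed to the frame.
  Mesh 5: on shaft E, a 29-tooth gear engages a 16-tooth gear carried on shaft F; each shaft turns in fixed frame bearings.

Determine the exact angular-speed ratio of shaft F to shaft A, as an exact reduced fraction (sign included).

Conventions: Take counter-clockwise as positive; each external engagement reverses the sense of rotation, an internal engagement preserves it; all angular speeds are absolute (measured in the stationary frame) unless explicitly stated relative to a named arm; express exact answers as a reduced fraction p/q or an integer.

class = fixed-axis compound train [5 meshes; 5 ratios multiply, 5 sense flips]
mesh 1 [92T→50T]: running ratio 46/25, sense −
mesh 2 [19T→19T]: running ratio 46/25, sense +
mesh 3 [38T→48T]: running ratio 437/300, sense −
mesh 4 [48T→56T]: running ratio 437/350, sense +
mesh 5 [29T→16T]: running ratio 12673/5600, sense −
ω_out/ω_in = -12673/5600

-12673/5600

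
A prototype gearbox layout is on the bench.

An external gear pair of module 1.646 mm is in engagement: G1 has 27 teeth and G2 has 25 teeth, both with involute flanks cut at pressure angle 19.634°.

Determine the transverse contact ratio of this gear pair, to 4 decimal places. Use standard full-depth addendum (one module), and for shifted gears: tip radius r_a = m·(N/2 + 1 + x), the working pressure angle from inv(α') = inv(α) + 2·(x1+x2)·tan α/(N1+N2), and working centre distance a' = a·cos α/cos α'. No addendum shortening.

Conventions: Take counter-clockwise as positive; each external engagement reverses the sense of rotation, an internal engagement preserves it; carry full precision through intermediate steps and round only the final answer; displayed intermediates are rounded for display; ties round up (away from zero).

1.6356

class = single-mesh tooth geometry [involute pair 27T × 25T, m = 1.646]
base radii: r_b1 = 20.929032, r_b2 = 19.378733
tip radii: r_a1 = 23.867000, r_a2 = 22.221000
no profile shift: α' = α, a' = a
action lengths: √(r_a1²−r_b1²) = 11.472111, √(r_a2²−r_b2²) = 10.873709
base pitch p_b = π·m·cos α = 4.870407
CR = (11.472111 + 10.873709 − 42.796000·sin 19.63400°)/4.870407 = 1.635574
contact ratio ≈ 1.6356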